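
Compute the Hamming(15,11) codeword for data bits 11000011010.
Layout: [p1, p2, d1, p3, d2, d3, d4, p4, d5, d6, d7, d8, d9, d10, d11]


Parity bits: p1=1, p2=1, p3=1, p4=1

111110010011010


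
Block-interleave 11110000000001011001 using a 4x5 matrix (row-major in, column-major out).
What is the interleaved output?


Matrix:
  11110
  00000
  00010
  11001
Read columns: 10011001100010100001

10011001100010100001


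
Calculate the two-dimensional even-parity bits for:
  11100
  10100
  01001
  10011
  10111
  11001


Row parities: 100101
Column parities: 11100

Row P: 100101, Col P: 11100, Corner: 1


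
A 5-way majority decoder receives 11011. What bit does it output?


Ones: 4 out of 5
Threshold: 3

1 (4/5 voted 1)


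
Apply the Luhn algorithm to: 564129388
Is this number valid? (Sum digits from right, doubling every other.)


Luhn sum = 43
43 mod 10 = 3

Invalid (Luhn sum mod 10 = 3)


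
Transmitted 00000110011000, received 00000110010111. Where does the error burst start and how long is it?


XOR: 00000000001111

Burst at position 10, length 4


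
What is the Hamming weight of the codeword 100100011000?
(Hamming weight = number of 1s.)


Counting 1s in 100100011000

4


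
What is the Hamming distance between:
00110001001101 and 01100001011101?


XOR: 01010000010000
Count of 1s: 3

3


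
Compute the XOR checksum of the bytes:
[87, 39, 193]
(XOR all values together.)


XOR chain: 87 ^ 39 ^ 193 = 177

177


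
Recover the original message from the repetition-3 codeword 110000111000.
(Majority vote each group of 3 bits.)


Groups: 110, 000, 111, 000
Majority votes: 1010

1010


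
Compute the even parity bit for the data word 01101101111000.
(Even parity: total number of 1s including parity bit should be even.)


Number of 1s in data: 8
Parity bit: 0

0


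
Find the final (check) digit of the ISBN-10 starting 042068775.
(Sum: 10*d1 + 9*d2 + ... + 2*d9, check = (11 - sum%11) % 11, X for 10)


Weighted sum: 187
187 mod 11 = 0

Check digit: 0


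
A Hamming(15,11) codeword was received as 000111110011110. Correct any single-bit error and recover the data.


Syndrome = 12: error at position 12

Data: 01110010110 (corrected bit 12)


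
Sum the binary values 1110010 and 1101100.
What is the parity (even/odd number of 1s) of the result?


1110010 = 114
1101100 = 108
Sum = 222 = 11011110
1s count = 6

even parity (6 ones in 11011110)


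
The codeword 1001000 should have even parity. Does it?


Number of 1s: 2

Yes, parity is correct (2 ones)


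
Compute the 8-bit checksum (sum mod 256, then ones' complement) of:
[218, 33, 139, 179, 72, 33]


Sum = 674 mod 256 = 162
Complement = 93

93


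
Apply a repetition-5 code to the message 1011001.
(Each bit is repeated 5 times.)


Each bit -> 5 copies

11111000001111111111000000000011111


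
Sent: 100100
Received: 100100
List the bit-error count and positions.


XOR: 000000

0 errors (received matches sent)


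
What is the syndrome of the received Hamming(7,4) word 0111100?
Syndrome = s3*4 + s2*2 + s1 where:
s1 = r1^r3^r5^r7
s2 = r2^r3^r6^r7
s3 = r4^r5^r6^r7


s1=0, s2=0, s3=0

Syndrome = 0 (no error)


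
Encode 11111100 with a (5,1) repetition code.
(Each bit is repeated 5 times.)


Each bit -> 5 copies

1111111111111111111111111111110000000000


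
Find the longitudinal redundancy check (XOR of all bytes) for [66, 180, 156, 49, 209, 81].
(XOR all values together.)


XOR chain: 66 ^ 180 ^ 156 ^ 49 ^ 209 ^ 81 = 219

219


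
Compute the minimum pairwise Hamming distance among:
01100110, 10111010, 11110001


Comparing all pairs, minimum distance: 4
Can detect 3 errors, correct 1 errors

4


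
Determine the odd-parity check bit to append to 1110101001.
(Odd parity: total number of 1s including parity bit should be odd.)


Number of 1s in data: 6
Parity bit: 1

1


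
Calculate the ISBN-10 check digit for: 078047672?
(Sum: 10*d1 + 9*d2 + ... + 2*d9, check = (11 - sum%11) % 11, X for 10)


Weighted sum: 235
235 mod 11 = 4

Check digit: 7


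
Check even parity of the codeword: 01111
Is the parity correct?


Number of 1s: 4

Yes, parity is correct (4 ones)


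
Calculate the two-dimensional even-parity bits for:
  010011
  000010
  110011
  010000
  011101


Row parities: 11010
Column parities: 101111

Row P: 11010, Col P: 101111, Corner: 1


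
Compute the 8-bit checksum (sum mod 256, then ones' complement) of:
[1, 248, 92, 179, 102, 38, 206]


Sum = 866 mod 256 = 98
Complement = 157

157


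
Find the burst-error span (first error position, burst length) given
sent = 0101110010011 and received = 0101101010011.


XOR: 0000011000000

Burst at position 5, length 2


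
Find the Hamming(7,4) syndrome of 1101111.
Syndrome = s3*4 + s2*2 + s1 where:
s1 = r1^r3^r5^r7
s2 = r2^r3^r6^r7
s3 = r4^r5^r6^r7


s1=1, s2=1, s3=0

Syndrome = 3 (error at position 3)


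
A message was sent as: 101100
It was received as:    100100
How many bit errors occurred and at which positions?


XOR: 001000

1 error(s) at position(s): 2


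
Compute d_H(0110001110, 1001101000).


XOR: 1111100110
Count of 1s: 7

7


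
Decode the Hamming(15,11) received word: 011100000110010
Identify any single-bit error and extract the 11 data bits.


Syndrome = 10: error at position 10

Data: 10000010010 (corrected bit 10)


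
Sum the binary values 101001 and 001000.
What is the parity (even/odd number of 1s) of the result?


101001 = 41
001000 = 8
Sum = 49 = 110001
1s count = 3

odd parity (3 ones in 110001)


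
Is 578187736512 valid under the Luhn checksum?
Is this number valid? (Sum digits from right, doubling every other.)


Luhn sum = 50
50 mod 10 = 0

Valid (Luhn sum mod 10 = 0)


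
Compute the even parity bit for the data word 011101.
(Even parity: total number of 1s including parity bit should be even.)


Number of 1s in data: 4
Parity bit: 0

0


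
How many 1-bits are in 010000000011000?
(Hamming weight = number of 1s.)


Counting 1s in 010000000011000

3


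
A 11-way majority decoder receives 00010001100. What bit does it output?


Ones: 3 out of 11
Threshold: 6

0 (3/11 voted 1)


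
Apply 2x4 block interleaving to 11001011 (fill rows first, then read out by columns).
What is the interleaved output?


Matrix:
  1100
  1011
Read columns: 11100101

11100101


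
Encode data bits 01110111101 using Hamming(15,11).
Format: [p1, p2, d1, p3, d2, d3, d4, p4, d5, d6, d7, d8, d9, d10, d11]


Parity bits: p1=1, p2=1, p3=0, p4=1

110011110111101


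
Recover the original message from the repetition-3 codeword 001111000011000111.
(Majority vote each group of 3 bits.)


Groups: 001, 111, 000, 011, 000, 111
Majority votes: 010101

010101


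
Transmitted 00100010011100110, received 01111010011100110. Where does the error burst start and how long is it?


XOR: 01011000000000000

Burst at position 1, length 4


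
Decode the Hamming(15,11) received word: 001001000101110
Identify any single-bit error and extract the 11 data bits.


Syndrome = 0: no error detected

Data: 10100101110 (no errors)


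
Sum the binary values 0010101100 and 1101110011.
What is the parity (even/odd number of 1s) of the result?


0010101100 = 172
1101110011 = 883
Sum = 1055 = 10000011111
1s count = 6

even parity (6 ones in 10000011111)


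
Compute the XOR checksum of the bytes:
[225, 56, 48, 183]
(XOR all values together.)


XOR chain: 225 ^ 56 ^ 48 ^ 183 = 94

94


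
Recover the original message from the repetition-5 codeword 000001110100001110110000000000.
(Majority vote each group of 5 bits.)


Groups: 00000, 11101, 00001, 11011, 00000, 00000
Majority votes: 010100

010100


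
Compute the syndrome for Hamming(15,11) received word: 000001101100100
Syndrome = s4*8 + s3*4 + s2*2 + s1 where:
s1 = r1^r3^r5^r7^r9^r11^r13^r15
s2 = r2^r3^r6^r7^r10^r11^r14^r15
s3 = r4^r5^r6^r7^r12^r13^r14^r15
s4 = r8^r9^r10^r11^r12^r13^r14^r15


s1=1, s2=1, s3=1, s4=1

Syndrome = 15 (error at position 15)


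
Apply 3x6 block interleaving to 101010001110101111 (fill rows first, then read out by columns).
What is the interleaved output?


Matrix:
  101010
  001110
  101111
Read columns: 101000111011111001

101000111011111001


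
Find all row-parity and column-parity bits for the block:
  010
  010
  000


Row parities: 110
Column parities: 000

Row P: 110, Col P: 000, Corner: 0


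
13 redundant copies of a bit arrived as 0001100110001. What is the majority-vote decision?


Ones: 5 out of 13
Threshold: 7

0 (5/13 voted 1)


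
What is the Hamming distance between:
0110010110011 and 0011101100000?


XOR: 0101111010011
Count of 1s: 8

8


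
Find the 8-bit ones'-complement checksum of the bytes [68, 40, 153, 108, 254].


Sum = 623 mod 256 = 111
Complement = 144

144


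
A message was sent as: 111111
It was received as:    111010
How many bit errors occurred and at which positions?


XOR: 000101

2 error(s) at position(s): 3, 5


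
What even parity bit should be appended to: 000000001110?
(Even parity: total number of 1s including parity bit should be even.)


Number of 1s in data: 3
Parity bit: 1

1


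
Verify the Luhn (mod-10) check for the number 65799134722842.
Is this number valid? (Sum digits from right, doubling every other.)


Luhn sum = 71
71 mod 10 = 1

Invalid (Luhn sum mod 10 = 1)


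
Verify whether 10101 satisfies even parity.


Number of 1s: 3

No, parity error (3 ones)


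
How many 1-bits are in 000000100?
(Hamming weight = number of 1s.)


Counting 1s in 000000100

1


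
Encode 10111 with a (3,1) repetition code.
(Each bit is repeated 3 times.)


Each bit -> 3 copies

111000111111111


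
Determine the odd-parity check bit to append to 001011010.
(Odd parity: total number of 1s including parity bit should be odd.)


Number of 1s in data: 4
Parity bit: 1

1


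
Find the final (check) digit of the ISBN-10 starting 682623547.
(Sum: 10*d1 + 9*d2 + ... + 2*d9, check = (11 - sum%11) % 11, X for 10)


Weighted sum: 263
263 mod 11 = 10

Check digit: 1


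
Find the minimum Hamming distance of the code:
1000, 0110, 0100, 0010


Comparing all pairs, minimum distance: 1
Can detect 0 errors, correct 0 errors

1


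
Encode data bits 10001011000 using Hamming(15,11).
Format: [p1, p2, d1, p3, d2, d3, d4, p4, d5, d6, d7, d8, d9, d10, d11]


Parity bits: p1=1, p2=0, p3=1, p4=1

101100011011000


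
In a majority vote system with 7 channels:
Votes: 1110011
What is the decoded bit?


Ones: 5 out of 7
Threshold: 4

1 (5/7 voted 1)


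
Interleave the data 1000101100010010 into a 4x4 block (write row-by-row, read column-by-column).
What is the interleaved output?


Matrix:
  1000
  1011
  0001
  0010
Read columns: 1100000001010110

1100000001010110


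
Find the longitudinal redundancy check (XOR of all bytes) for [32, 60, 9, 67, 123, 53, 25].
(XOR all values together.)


XOR chain: 32 ^ 60 ^ 9 ^ 67 ^ 123 ^ 53 ^ 25 = 1

1


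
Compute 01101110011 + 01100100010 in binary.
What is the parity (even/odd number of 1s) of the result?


01101110011 = 883
01100100010 = 802
Sum = 1685 = 11010010101
1s count = 6

even parity (6 ones in 11010010101)


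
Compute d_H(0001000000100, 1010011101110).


XOR: 1011011101010
Count of 1s: 8

8


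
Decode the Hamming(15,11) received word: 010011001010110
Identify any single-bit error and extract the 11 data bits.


Syndrome = 0: no error detected

Data: 01101010110 (no errors)


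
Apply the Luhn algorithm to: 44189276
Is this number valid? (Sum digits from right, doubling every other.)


Luhn sum = 44
44 mod 10 = 4

Invalid (Luhn sum mod 10 = 4)


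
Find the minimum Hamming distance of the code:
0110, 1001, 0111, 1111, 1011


Comparing all pairs, minimum distance: 1
Can detect 0 errors, correct 0 errors

1


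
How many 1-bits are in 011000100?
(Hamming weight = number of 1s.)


Counting 1s in 011000100

3


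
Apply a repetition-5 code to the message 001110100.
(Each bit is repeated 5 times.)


Each bit -> 5 copies

000000000011111111111111100000111110000000000


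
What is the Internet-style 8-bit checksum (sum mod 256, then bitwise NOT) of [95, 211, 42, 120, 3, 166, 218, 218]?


Sum = 1073 mod 256 = 49
Complement = 206

206


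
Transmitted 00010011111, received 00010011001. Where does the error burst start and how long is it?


XOR: 00000000110

Burst at position 8, length 2


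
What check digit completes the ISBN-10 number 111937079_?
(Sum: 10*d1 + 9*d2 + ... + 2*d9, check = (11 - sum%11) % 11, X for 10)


Weighted sum: 182
182 mod 11 = 6

Check digit: 5


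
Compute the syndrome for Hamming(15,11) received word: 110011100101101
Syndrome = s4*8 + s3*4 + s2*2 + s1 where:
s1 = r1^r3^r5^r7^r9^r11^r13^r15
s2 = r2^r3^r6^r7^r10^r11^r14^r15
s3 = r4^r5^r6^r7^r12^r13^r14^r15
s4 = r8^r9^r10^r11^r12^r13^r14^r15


s1=1, s2=1, s3=0, s4=0

Syndrome = 3 (error at position 3)


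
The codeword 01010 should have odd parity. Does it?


Number of 1s: 2

No, parity error (2 ones)


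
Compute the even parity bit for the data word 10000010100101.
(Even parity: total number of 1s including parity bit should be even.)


Number of 1s in data: 5
Parity bit: 1

1


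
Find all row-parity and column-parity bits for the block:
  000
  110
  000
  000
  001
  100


Row parities: 000011
Column parities: 011

Row P: 000011, Col P: 011, Corner: 0


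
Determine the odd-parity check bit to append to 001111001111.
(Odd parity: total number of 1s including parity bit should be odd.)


Number of 1s in data: 8
Parity bit: 1

1


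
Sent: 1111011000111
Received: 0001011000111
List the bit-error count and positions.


XOR: 1110000000000

3 error(s) at position(s): 0, 1, 2


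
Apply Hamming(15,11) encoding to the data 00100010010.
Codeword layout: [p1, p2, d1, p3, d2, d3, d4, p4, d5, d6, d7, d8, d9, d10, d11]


Parity bits: p1=1, p2=1, p3=0, p4=0

110001000010010


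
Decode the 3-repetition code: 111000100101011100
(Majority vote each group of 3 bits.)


Groups: 111, 000, 100, 101, 011, 100
Majority votes: 100110

100110


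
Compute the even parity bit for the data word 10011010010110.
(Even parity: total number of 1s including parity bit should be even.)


Number of 1s in data: 7
Parity bit: 1

1


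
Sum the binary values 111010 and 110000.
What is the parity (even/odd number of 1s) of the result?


111010 = 58
110000 = 48
Sum = 106 = 1101010
1s count = 4

even parity (4 ones in 1101010)


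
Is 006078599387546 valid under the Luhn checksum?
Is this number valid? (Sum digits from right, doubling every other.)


Luhn sum = 81
81 mod 10 = 1

Invalid (Luhn sum mod 10 = 1)


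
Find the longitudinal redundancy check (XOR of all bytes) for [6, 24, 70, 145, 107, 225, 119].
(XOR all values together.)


XOR chain: 6 ^ 24 ^ 70 ^ 145 ^ 107 ^ 225 ^ 119 = 52

52


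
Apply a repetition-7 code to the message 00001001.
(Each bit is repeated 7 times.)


Each bit -> 7 copies

00000000000000000000000000001111111000000000000001111111


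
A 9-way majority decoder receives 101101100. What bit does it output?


Ones: 5 out of 9
Threshold: 5

1 (5/9 voted 1)


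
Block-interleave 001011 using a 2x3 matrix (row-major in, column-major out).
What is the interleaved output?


Matrix:
  001
  011
Read columns: 000111

000111


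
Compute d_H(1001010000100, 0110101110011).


XOR: 1111111110111
Count of 1s: 12

12


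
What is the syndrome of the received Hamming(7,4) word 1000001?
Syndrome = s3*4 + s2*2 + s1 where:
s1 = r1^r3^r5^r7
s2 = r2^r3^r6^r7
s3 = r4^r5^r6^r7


s1=0, s2=1, s3=1

Syndrome = 6 (error at position 6)


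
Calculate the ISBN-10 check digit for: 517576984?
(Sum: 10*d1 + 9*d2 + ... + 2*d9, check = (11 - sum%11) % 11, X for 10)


Weighted sum: 290
290 mod 11 = 4

Check digit: 7


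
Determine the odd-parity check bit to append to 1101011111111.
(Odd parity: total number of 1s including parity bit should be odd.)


Number of 1s in data: 11
Parity bit: 0

0


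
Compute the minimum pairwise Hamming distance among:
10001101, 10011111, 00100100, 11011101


Comparing all pairs, minimum distance: 2
Can detect 1 errors, correct 0 errors

2


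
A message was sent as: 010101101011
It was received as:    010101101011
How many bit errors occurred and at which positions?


XOR: 000000000000

0 errors (received matches sent)


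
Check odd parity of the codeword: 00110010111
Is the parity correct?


Number of 1s: 6

No, parity error (6 ones)


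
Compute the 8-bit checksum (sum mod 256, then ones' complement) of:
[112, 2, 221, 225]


Sum = 560 mod 256 = 48
Complement = 207

207


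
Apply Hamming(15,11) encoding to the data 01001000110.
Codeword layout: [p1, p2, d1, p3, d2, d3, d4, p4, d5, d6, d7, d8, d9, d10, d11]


Parity bits: p1=1, p2=1, p3=1, p4=1

110110011000110


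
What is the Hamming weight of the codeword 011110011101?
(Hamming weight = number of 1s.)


Counting 1s in 011110011101

8


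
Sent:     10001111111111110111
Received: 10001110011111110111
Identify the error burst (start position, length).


XOR: 00000001100000000000

Burst at position 7, length 2


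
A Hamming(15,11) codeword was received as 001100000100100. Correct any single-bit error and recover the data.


Syndrome = 0: no error detected

Data: 10000100100 (no errors)


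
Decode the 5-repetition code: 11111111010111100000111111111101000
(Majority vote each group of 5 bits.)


Groups: 11111, 11101, 01111, 00000, 11111, 11111, 01000
Majority votes: 1110110

1110110


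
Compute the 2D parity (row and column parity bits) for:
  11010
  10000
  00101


Row parities: 110
Column parities: 01111

Row P: 110, Col P: 01111, Corner: 0


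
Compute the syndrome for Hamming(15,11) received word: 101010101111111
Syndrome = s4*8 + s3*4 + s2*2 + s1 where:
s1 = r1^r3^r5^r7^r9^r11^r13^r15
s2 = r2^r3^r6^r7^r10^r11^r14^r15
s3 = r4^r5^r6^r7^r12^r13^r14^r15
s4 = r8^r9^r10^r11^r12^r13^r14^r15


s1=0, s2=0, s3=0, s4=1

Syndrome = 8 (error at position 8)


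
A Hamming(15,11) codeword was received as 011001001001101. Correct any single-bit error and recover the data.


Syndrome = 0: no error detected

Data: 10101001101 (no errors)


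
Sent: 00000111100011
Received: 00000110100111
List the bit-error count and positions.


XOR: 00000001000100

2 error(s) at position(s): 7, 11


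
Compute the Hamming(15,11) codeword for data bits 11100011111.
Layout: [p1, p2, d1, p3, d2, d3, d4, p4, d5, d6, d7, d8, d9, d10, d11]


Parity bits: p1=1, p2=1, p3=0, p4=1

111011010011111


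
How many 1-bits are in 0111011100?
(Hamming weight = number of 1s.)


Counting 1s in 0111011100

6


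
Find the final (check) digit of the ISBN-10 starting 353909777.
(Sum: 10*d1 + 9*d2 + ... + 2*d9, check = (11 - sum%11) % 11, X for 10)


Weighted sum: 270
270 mod 11 = 6

Check digit: 5


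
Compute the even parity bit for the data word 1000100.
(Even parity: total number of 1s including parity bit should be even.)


Number of 1s in data: 2
Parity bit: 0

0


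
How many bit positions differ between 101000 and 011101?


XOR: 110101
Count of 1s: 4

4


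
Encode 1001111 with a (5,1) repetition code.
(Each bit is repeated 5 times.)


Each bit -> 5 copies

11111000000000011111111111111111111


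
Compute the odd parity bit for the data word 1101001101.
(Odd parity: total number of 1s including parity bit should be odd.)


Number of 1s in data: 6
Parity bit: 1

1


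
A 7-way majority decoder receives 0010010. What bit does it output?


Ones: 2 out of 7
Threshold: 4

0 (2/7 voted 1)


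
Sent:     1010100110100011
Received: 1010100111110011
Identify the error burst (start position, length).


XOR: 0000000001010000

Burst at position 9, length 3


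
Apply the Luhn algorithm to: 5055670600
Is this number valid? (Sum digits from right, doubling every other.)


Luhn sum = 23
23 mod 10 = 3

Invalid (Luhn sum mod 10 = 3)


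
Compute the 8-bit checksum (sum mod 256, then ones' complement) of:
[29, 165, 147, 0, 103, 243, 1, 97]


Sum = 785 mod 256 = 17
Complement = 238

238


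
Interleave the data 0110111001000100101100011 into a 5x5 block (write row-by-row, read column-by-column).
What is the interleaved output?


Matrix:
  01101
  11001
  00010
  01011
  00011
Read columns: 0100011010100000011111011

0100011010100000011111011


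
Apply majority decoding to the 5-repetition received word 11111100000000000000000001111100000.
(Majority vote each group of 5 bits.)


Groups: 11111, 10000, 00000, 00000, 00000, 11111, 00000
Majority votes: 1000010

1000010


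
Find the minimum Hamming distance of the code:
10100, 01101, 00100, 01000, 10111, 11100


Comparing all pairs, minimum distance: 1
Can detect 0 errors, correct 0 errors

1


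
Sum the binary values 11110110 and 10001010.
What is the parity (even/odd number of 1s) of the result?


11110110 = 246
10001010 = 138
Sum = 384 = 110000000
1s count = 2

even parity (2 ones in 110000000)


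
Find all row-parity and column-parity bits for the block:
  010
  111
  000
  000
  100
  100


Row parities: 110011
Column parities: 101

Row P: 110011, Col P: 101, Corner: 0


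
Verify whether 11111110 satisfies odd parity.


Number of 1s: 7

Yes, parity is correct (7 ones)


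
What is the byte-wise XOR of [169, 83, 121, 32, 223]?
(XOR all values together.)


XOR chain: 169 ^ 83 ^ 121 ^ 32 ^ 223 = 124

124


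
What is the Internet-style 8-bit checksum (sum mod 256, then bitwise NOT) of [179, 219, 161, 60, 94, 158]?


Sum = 871 mod 256 = 103
Complement = 152

152


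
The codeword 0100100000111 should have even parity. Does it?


Number of 1s: 5

No, parity error (5 ones)


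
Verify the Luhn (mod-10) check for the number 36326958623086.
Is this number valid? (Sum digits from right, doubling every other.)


Luhn sum = 65
65 mod 10 = 5

Invalid (Luhn sum mod 10 = 5)


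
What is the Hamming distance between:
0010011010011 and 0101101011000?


XOR: 0111110001011
Count of 1s: 8

8


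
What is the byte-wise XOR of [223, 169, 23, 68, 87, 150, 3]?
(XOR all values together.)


XOR chain: 223 ^ 169 ^ 23 ^ 68 ^ 87 ^ 150 ^ 3 = 231

231


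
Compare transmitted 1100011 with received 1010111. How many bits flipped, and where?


XOR: 0110100

3 error(s) at position(s): 1, 2, 4


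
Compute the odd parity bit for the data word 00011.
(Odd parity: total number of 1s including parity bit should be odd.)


Number of 1s in data: 2
Parity bit: 1

1


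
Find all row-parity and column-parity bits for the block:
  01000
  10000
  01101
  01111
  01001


Row parities: 11100
Column parities: 10011

Row P: 11100, Col P: 10011, Corner: 1


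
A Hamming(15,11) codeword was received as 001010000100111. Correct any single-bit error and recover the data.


Syndrome = 0: no error detected

Data: 11000100111 (no errors)


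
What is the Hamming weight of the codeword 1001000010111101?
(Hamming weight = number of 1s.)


Counting 1s in 1001000010111101

8


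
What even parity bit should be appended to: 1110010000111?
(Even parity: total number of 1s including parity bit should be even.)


Number of 1s in data: 7
Parity bit: 1

1


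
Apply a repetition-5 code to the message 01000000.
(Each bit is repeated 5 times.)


Each bit -> 5 copies

0000011111000000000000000000000000000000


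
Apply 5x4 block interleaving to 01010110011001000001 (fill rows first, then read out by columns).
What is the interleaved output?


Matrix:
  0101
  0110
  0110
  0100
  0001
Read columns: 00000111100110010001

00000111100110010001


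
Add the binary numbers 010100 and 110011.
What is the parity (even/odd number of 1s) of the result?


010100 = 20
110011 = 51
Sum = 71 = 1000111
1s count = 4

even parity (4 ones in 1000111)


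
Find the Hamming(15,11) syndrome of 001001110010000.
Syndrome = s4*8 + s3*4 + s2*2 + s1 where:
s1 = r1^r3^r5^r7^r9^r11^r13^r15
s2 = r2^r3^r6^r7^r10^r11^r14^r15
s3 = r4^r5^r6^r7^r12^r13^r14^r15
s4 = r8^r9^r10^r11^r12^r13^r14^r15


s1=1, s2=0, s3=0, s4=0

Syndrome = 1 (error at position 1)


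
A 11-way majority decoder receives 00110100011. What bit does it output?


Ones: 5 out of 11
Threshold: 6

0 (5/11 voted 1)


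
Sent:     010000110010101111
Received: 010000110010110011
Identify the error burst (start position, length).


XOR: 000000000000011100

Burst at position 13, length 3


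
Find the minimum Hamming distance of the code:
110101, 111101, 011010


Comparing all pairs, minimum distance: 1
Can detect 0 errors, correct 0 errors

1


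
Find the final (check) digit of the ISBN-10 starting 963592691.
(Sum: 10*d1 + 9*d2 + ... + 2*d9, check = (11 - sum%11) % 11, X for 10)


Weighted sum: 320
320 mod 11 = 1

Check digit: X


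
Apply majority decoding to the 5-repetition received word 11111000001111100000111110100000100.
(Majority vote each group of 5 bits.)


Groups: 11111, 00000, 11111, 00000, 11111, 01000, 00100
Majority votes: 1010100

1010100


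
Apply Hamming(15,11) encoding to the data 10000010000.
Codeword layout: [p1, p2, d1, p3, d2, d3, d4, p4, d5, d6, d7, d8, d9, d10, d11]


Parity bits: p1=0, p2=0, p3=0, p4=1

001000010010000


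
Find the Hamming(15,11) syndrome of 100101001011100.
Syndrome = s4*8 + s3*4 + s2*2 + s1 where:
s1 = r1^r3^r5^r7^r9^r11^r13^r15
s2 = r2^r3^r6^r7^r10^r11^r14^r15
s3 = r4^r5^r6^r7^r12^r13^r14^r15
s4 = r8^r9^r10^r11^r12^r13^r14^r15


s1=0, s2=0, s3=0, s4=0

Syndrome = 0 (no error)


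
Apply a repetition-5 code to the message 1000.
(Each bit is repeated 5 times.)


Each bit -> 5 copies

11111000000000000000


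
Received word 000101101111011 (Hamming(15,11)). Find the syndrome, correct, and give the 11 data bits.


Syndrome = 0: no error detected

Data: 00111111011 (no errors)


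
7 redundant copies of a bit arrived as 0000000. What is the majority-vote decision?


Ones: 0 out of 7
Threshold: 4

0 (0/7 voted 1)


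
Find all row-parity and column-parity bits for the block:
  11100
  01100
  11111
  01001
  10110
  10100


Row parities: 101010
Column parities: 00100

Row P: 101010, Col P: 00100, Corner: 1


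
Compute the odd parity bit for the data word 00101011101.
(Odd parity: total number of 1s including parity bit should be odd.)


Number of 1s in data: 6
Parity bit: 1

1


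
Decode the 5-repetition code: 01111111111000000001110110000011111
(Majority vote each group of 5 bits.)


Groups: 01111, 11111, 10000, 00001, 11011, 00000, 11111
Majority votes: 1100101

1100101


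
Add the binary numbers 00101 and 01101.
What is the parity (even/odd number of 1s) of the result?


00101 = 5
01101 = 13
Sum = 18 = 10010
1s count = 2

even parity (2 ones in 10010)


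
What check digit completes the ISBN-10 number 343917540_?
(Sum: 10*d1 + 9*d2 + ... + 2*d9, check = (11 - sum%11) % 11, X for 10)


Weighted sum: 226
226 mod 11 = 6

Check digit: 5


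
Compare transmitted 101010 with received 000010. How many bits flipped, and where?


XOR: 101000

2 error(s) at position(s): 0, 2


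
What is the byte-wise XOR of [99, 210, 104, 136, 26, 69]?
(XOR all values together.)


XOR chain: 99 ^ 210 ^ 104 ^ 136 ^ 26 ^ 69 = 14

14


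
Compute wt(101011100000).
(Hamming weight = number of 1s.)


Counting 1s in 101011100000

5


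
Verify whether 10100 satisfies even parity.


Number of 1s: 2

Yes, parity is correct (2 ones)


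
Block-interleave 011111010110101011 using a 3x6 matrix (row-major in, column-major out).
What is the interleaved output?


Matrix:
  011111
  010110
  101011
Read columns: 001110101110111101

001110101110111101


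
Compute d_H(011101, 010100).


XOR: 001001
Count of 1s: 2

2


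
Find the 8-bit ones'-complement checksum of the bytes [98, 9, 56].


Sum = 163 mod 256 = 163
Complement = 92

92


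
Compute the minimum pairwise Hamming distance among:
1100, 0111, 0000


Comparing all pairs, minimum distance: 2
Can detect 1 errors, correct 0 errors

2


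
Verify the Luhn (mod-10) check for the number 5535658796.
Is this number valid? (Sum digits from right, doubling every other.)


Luhn sum = 54
54 mod 10 = 4

Invalid (Luhn sum mod 10 = 4)


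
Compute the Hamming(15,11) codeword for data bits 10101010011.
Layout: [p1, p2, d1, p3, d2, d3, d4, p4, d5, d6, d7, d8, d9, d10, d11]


Parity bits: p1=0, p2=1, p3=1, p4=0

011101001010011


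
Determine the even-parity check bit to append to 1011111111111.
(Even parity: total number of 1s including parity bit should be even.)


Number of 1s in data: 12
Parity bit: 0

0


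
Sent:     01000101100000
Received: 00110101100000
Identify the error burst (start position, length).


XOR: 01110000000000

Burst at position 1, length 3


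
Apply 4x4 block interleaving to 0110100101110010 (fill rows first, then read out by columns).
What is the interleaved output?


Matrix:
  0110
  1001
  0111
  0010
Read columns: 0100101010110110

0100101010110110


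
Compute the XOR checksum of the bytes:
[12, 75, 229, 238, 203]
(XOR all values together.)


XOR chain: 12 ^ 75 ^ 229 ^ 238 ^ 203 = 135

135


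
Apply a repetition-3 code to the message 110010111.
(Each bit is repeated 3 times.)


Each bit -> 3 copies

111111000000111000111111111


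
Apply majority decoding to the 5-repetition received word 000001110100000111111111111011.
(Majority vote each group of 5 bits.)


Groups: 00000, 11101, 00000, 11111, 11111, 11011
Majority votes: 010111

010111


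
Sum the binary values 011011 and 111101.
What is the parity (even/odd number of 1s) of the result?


011011 = 27
111101 = 61
Sum = 88 = 1011000
1s count = 3

odd parity (3 ones in 1011000)


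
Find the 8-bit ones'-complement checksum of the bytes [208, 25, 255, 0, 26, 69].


Sum = 583 mod 256 = 71
Complement = 184

184


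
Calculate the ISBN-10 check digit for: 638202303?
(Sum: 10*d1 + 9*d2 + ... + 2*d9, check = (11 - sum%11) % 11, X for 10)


Weighted sum: 193
193 mod 11 = 6

Check digit: 5


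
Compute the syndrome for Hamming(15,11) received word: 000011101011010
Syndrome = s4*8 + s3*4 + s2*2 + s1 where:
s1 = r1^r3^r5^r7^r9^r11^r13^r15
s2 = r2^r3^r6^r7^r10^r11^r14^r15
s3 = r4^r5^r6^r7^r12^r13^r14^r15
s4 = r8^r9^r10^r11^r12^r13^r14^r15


s1=0, s2=0, s3=1, s4=0

Syndrome = 4 (error at position 4)


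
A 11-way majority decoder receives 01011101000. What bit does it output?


Ones: 5 out of 11
Threshold: 6

0 (5/11 voted 1)


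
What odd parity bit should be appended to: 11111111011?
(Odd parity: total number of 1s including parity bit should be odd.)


Number of 1s in data: 10
Parity bit: 1

1


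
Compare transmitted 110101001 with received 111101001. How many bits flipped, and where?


XOR: 001000000

1 error(s) at position(s): 2


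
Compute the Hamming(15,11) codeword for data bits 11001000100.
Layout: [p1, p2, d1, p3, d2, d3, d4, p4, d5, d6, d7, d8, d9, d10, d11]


Parity bits: p1=0, p2=1, p3=0, p4=0

011010001000100


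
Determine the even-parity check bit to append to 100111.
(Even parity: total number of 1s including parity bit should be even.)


Number of 1s in data: 4
Parity bit: 0

0


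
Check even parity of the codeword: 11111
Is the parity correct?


Number of 1s: 5

No, parity error (5 ones)


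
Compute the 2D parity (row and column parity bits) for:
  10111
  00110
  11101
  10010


Row parities: 0000
Column parities: 11110

Row P: 0000, Col P: 11110, Corner: 0


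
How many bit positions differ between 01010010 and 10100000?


XOR: 11110010
Count of 1s: 5

5


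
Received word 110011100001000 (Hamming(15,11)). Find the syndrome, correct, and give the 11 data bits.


Syndrome = 11: error at position 11

Data: 01110011000 (corrected bit 11)


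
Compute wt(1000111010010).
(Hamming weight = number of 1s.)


Counting 1s in 1000111010010

6


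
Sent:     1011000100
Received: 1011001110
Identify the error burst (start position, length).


XOR: 0000001010

Burst at position 6, length 3


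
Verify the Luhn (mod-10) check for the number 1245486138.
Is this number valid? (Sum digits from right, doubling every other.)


Luhn sum = 51
51 mod 10 = 1

Invalid (Luhn sum mod 10 = 1)


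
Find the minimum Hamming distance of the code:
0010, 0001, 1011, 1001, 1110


Comparing all pairs, minimum distance: 1
Can detect 0 errors, correct 0 errors

1


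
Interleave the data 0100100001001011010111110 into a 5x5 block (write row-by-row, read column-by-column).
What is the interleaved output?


Matrix:
  01001
  00001
  00101
  10101
  11110
Read columns: 0001110001001110000111110

0001110001001110000111110


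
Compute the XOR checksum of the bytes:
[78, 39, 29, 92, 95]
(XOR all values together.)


XOR chain: 78 ^ 39 ^ 29 ^ 92 ^ 95 = 119

119


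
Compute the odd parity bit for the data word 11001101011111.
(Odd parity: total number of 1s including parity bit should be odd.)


Number of 1s in data: 10
Parity bit: 1

1


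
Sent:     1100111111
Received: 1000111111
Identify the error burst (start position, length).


XOR: 0100000000

Burst at position 1, length 1


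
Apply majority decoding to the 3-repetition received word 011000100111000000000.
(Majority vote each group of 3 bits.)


Groups: 011, 000, 100, 111, 000, 000, 000
Majority votes: 1001000

1001000


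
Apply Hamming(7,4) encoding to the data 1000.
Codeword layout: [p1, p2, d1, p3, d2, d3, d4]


Parity bits: p1=1, p2=1, p3=0

1110000


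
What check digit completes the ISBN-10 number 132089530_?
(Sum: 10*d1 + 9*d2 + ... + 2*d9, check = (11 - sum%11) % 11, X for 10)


Weighted sum: 175
175 mod 11 = 10

Check digit: 1


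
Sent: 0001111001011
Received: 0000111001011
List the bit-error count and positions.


XOR: 0001000000000

1 error(s) at position(s): 3


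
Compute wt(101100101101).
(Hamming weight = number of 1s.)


Counting 1s in 101100101101

7


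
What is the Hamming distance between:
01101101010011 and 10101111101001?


XOR: 11000010111010
Count of 1s: 7

7


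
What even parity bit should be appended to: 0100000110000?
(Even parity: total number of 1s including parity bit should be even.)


Number of 1s in data: 3
Parity bit: 1

1


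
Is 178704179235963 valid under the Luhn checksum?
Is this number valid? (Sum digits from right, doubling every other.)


Luhn sum = 65
65 mod 10 = 5

Invalid (Luhn sum mod 10 = 5)


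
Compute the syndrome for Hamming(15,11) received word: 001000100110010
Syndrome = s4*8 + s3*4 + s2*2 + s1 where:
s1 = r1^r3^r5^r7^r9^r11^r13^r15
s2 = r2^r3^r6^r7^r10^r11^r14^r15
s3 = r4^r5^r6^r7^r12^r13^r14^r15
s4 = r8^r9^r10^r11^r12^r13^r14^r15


s1=1, s2=1, s3=0, s4=1

Syndrome = 11 (error at position 11)


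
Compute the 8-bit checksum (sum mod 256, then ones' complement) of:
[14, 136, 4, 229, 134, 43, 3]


Sum = 563 mod 256 = 51
Complement = 204

204


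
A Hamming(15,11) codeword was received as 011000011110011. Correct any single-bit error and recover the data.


Syndrome = 0: no error detected

Data: 10001110011 (no errors)


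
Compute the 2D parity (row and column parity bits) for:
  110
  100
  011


Row parities: 010
Column parities: 001

Row P: 010, Col P: 001, Corner: 1


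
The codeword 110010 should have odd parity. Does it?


Number of 1s: 3

Yes, parity is correct (3 ones)


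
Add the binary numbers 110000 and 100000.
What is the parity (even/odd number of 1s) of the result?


110000 = 48
100000 = 32
Sum = 80 = 1010000
1s count = 2

even parity (2 ones in 1010000)


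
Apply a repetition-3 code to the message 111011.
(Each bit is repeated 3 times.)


Each bit -> 3 copies

111111111000111111


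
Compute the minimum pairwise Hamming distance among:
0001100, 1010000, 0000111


Comparing all pairs, minimum distance: 3
Can detect 2 errors, correct 1 errors

3


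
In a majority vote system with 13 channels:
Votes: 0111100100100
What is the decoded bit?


Ones: 6 out of 13
Threshold: 7

0 (6/13 voted 1)


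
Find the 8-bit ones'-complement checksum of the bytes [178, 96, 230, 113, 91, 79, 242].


Sum = 1029 mod 256 = 5
Complement = 250

250


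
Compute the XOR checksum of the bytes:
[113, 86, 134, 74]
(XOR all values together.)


XOR chain: 113 ^ 86 ^ 134 ^ 74 = 235

235


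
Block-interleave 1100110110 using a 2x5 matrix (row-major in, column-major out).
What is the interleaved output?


Matrix:
  11001
  10110
Read columns: 1110010110

1110010110


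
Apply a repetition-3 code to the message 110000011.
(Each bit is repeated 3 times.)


Each bit -> 3 copies

111111000000000000000111111


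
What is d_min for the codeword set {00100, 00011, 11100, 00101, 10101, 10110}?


Comparing all pairs, minimum distance: 1
Can detect 0 errors, correct 0 errors

1


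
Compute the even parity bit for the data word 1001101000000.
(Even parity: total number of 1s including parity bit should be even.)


Number of 1s in data: 4
Parity bit: 0

0


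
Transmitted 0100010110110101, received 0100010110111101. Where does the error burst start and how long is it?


XOR: 0000000000001000

Burst at position 12, length 1


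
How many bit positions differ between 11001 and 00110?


XOR: 11111
Count of 1s: 5

5


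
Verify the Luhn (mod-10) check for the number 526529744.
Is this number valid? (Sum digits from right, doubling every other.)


Luhn sum = 46
46 mod 10 = 6

Invalid (Luhn sum mod 10 = 6)


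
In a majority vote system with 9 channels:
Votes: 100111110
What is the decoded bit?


Ones: 6 out of 9
Threshold: 5

1 (6/9 voted 1)


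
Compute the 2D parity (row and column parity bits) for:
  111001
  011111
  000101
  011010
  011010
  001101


Row parities: 010111
Column parities: 101110

Row P: 010111, Col P: 101110, Corner: 0


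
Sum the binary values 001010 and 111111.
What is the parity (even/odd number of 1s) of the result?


001010 = 10
111111 = 63
Sum = 73 = 1001001
1s count = 3

odd parity (3 ones in 1001001)


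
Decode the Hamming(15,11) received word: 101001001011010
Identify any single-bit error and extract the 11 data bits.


Syndrome = 4: error at position 4

Data: 10101011010 (corrected bit 4)


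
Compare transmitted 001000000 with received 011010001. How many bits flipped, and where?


XOR: 010010001

3 error(s) at position(s): 1, 4, 8


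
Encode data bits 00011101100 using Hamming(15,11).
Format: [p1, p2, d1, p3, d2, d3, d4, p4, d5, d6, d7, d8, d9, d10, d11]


Parity bits: p1=1, p2=0, p3=1, p4=0

100100101101100


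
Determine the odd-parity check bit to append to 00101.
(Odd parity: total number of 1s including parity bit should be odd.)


Number of 1s in data: 2
Parity bit: 1

1


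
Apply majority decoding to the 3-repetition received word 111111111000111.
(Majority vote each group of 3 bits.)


Groups: 111, 111, 111, 000, 111
Majority votes: 11101

11101


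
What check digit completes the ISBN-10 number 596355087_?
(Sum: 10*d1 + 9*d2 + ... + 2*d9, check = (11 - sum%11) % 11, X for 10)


Weighted sum: 293
293 mod 11 = 7

Check digit: 4
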